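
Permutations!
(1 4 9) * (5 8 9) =(1 4 5 8 9) =[0, 4, 2, 3, 5, 8, 6, 7, 9, 1]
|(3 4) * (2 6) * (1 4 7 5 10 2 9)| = 9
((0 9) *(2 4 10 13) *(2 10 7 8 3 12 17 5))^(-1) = (0 9)(2 5 17 12 3 8 7 4)(10 13) = [9, 1, 5, 8, 2, 17, 6, 4, 7, 0, 13, 11, 3, 10, 14, 15, 16, 12]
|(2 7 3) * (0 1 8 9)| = 12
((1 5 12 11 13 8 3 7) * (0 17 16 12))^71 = (0 13 5 11 1 12 7 16 3 17 8) = [13, 12, 2, 17, 4, 11, 6, 16, 0, 9, 10, 1, 7, 5, 14, 15, 3, 8]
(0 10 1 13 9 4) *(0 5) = [10, 13, 2, 3, 5, 0, 6, 7, 8, 4, 1, 11, 12, 9] = (0 10 1 13 9 4 5)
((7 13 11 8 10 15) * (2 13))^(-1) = (2 7 15 10 8 11 13) = [0, 1, 7, 3, 4, 5, 6, 15, 11, 9, 8, 13, 12, 2, 14, 10]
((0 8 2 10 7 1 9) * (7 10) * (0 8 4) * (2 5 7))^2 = (10)(1 8 7 9 5) = [0, 8, 2, 3, 4, 1, 6, 9, 7, 5, 10]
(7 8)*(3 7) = (3 7 8) = [0, 1, 2, 7, 4, 5, 6, 8, 3]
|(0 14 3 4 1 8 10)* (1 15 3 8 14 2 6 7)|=24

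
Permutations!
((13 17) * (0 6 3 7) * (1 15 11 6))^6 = (17)(0 7 3 6 11 15 1) = [7, 0, 2, 6, 4, 5, 11, 3, 8, 9, 10, 15, 12, 13, 14, 1, 16, 17]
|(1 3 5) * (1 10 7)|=|(1 3 5 10 7)|=5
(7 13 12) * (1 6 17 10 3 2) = (1 6 17 10 3 2)(7 13 12) = [0, 6, 1, 2, 4, 5, 17, 13, 8, 9, 3, 11, 7, 12, 14, 15, 16, 10]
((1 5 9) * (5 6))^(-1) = (1 9 5 6) = [0, 9, 2, 3, 4, 6, 1, 7, 8, 5]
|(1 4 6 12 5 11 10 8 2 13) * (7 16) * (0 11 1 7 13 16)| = |(0 11 10 8 2 16 13 7)(1 4 6 12 5)| = 40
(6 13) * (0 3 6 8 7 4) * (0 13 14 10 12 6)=(0 3)(4 13 8 7)(6 14 10 12)=[3, 1, 2, 0, 13, 5, 14, 4, 7, 9, 12, 11, 6, 8, 10]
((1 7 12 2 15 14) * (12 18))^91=(18)=[0, 1, 2, 3, 4, 5, 6, 7, 8, 9, 10, 11, 12, 13, 14, 15, 16, 17, 18]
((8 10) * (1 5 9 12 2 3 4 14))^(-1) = (1 14 4 3 2 12 9 5)(8 10) = [0, 14, 12, 2, 3, 1, 6, 7, 10, 5, 8, 11, 9, 13, 4]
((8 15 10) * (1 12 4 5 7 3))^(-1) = (1 3 7 5 4 12)(8 10 15) = [0, 3, 2, 7, 12, 4, 6, 5, 10, 9, 15, 11, 1, 13, 14, 8]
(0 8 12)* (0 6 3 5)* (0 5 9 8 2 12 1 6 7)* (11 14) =(0 2 12 7)(1 6 3 9 8)(11 14) =[2, 6, 12, 9, 4, 5, 3, 0, 1, 8, 10, 14, 7, 13, 11]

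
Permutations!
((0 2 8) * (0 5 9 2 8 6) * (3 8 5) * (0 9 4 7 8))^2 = (0 4 8)(2 9 6)(3 5 7) = [4, 1, 9, 5, 8, 7, 2, 3, 0, 6]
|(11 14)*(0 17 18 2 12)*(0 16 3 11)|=|(0 17 18 2 12 16 3 11 14)|=9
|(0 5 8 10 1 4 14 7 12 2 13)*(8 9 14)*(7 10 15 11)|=14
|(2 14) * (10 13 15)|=|(2 14)(10 13 15)|=6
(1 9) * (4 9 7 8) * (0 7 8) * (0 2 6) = (0 7 2 6)(1 8 4 9) = [7, 8, 6, 3, 9, 5, 0, 2, 4, 1]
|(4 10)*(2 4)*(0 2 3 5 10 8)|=12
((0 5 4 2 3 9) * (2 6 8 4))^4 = [9, 1, 5, 2, 6, 0, 8, 7, 4, 3] = (0 9 3 2 5)(4 6 8)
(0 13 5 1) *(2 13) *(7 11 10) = (0 2 13 5 1)(7 11 10) = [2, 0, 13, 3, 4, 1, 6, 11, 8, 9, 7, 10, 12, 5]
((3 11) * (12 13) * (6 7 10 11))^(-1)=[0, 1, 2, 11, 4, 5, 3, 6, 8, 9, 7, 10, 13, 12]=(3 11 10 7 6)(12 13)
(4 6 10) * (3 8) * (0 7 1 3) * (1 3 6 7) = (0 1 6 10 4 7 3 8) = [1, 6, 2, 8, 7, 5, 10, 3, 0, 9, 4]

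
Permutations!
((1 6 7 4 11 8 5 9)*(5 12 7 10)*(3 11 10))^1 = (1 6 3 11 8 12 7 4 10 5 9) = [0, 6, 2, 11, 10, 9, 3, 4, 12, 1, 5, 8, 7]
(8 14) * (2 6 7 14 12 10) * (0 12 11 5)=(0 12 10 2 6 7 14 8 11 5)=[12, 1, 6, 3, 4, 0, 7, 14, 11, 9, 2, 5, 10, 13, 8]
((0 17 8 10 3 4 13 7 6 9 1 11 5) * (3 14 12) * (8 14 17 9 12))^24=(17)(0 5 11 1 9)=[5, 9, 2, 3, 4, 11, 6, 7, 8, 0, 10, 1, 12, 13, 14, 15, 16, 17]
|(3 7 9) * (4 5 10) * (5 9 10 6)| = 10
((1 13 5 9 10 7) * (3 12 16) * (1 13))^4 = [0, 1, 2, 12, 4, 13, 6, 10, 8, 5, 9, 11, 16, 7, 14, 15, 3] = (3 12 16)(5 13 7 10 9)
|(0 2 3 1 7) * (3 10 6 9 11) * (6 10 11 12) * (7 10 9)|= 10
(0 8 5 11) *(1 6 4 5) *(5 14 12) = (0 8 1 6 4 14 12 5 11) = [8, 6, 2, 3, 14, 11, 4, 7, 1, 9, 10, 0, 5, 13, 12]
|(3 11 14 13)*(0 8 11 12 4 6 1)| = |(0 8 11 14 13 3 12 4 6 1)| = 10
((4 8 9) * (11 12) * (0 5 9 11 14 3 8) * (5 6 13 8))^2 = [13, 1, 2, 9, 6, 4, 8, 7, 12, 0, 10, 14, 3, 11, 5] = (0 13 11 14 5 4 6 8 12 3 9)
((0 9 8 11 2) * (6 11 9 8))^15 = [6, 1, 9, 3, 4, 5, 0, 7, 11, 2, 10, 8] = (0 6)(2 9)(8 11)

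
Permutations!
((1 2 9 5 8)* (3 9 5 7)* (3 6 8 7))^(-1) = (1 8 6 7 5 2)(3 9) = [0, 8, 1, 9, 4, 2, 7, 5, 6, 3]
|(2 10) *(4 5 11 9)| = 4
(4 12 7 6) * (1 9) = (1 9)(4 12 7 6) = [0, 9, 2, 3, 12, 5, 4, 6, 8, 1, 10, 11, 7]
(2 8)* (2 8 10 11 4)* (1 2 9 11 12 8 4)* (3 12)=(1 2 10 3 12 8 4 9 11)=[0, 2, 10, 12, 9, 5, 6, 7, 4, 11, 3, 1, 8]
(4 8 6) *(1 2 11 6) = (1 2 11 6 4 8) = [0, 2, 11, 3, 8, 5, 4, 7, 1, 9, 10, 6]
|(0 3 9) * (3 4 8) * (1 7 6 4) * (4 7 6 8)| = |(0 1 6 7 8 3 9)| = 7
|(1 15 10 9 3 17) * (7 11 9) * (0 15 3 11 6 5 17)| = 18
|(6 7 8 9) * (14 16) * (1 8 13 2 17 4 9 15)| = 42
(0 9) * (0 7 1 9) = (1 9 7) = [0, 9, 2, 3, 4, 5, 6, 1, 8, 7]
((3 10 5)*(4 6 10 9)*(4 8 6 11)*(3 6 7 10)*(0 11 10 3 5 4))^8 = (11) = [0, 1, 2, 3, 4, 5, 6, 7, 8, 9, 10, 11]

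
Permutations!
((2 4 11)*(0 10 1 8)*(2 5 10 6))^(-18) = [0, 1, 2, 3, 4, 5, 6, 7, 8, 9, 10, 11] = (11)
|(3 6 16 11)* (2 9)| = 4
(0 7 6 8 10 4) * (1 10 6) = (0 7 1 10 4)(6 8) = [7, 10, 2, 3, 0, 5, 8, 1, 6, 9, 4]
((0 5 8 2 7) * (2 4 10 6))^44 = (0 10)(2 8)(4 7)(5 6) = [10, 1, 8, 3, 7, 6, 5, 4, 2, 9, 0]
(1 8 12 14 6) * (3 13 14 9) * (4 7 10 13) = (1 8 12 9 3 4 7 10 13 14 6) = [0, 8, 2, 4, 7, 5, 1, 10, 12, 3, 13, 11, 9, 14, 6]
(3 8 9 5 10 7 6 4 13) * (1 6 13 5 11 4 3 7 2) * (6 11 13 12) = (1 11 4 5 10 2)(3 8 9 13 7 12 6) = [0, 11, 1, 8, 5, 10, 3, 12, 9, 13, 2, 4, 6, 7]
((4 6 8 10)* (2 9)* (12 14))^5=(2 9)(4 6 8 10)(12 14)=[0, 1, 9, 3, 6, 5, 8, 7, 10, 2, 4, 11, 14, 13, 12]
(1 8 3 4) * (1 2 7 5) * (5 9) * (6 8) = (1 6 8 3 4 2 7 9 5) = [0, 6, 7, 4, 2, 1, 8, 9, 3, 5]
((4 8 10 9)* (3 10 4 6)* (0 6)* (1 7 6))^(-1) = [9, 0, 2, 6, 8, 5, 7, 1, 4, 10, 3] = (0 9 10 3 6 7 1)(4 8)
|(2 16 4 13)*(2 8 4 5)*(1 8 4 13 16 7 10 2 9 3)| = |(1 8 13 4 16 5 9 3)(2 7 10)| = 24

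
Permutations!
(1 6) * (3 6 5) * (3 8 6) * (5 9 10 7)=(1 9 10 7 5 8 6)=[0, 9, 2, 3, 4, 8, 1, 5, 6, 10, 7]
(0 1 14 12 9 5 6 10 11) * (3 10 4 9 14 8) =(0 1 8 3 10 11)(4 9 5 6)(12 14) =[1, 8, 2, 10, 9, 6, 4, 7, 3, 5, 11, 0, 14, 13, 12]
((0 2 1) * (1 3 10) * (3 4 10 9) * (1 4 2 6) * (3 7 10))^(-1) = (0 1 6)(3 4 10 7 9) = [1, 6, 2, 4, 10, 5, 0, 9, 8, 3, 7]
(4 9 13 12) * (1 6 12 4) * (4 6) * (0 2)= (0 2)(1 4 9 13 6 12)= [2, 4, 0, 3, 9, 5, 12, 7, 8, 13, 10, 11, 1, 6]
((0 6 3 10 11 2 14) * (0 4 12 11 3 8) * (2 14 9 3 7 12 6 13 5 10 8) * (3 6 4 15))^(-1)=(0 8 3 15 14 11 12 7 10 5 13)(2 6 9)=[8, 1, 6, 15, 4, 13, 9, 10, 3, 2, 5, 12, 7, 0, 11, 14]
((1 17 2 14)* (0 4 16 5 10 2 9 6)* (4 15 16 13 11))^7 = (0 1 5 6 14 16 9 2 15 17 10)(4 13 11) = [1, 5, 15, 3, 13, 6, 14, 7, 8, 2, 0, 4, 12, 11, 16, 17, 9, 10]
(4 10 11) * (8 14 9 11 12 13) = (4 10 12 13 8 14 9 11) = [0, 1, 2, 3, 10, 5, 6, 7, 14, 11, 12, 4, 13, 8, 9]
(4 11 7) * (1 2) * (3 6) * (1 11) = (1 2 11 7 4)(3 6) = [0, 2, 11, 6, 1, 5, 3, 4, 8, 9, 10, 7]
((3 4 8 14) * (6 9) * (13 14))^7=[0, 1, 2, 8, 13, 5, 9, 7, 14, 6, 10, 11, 12, 3, 4]=(3 8 14 4 13)(6 9)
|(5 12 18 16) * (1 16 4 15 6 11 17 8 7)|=|(1 16 5 12 18 4 15 6 11 17 8 7)|=12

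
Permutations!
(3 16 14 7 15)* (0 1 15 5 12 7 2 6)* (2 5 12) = (0 1 15 3 16 14 5 2 6)(7 12) = [1, 15, 6, 16, 4, 2, 0, 12, 8, 9, 10, 11, 7, 13, 5, 3, 14]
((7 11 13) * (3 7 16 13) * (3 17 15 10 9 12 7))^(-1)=(7 12 9 10 15 17 11)(13 16)=[0, 1, 2, 3, 4, 5, 6, 12, 8, 10, 15, 7, 9, 16, 14, 17, 13, 11]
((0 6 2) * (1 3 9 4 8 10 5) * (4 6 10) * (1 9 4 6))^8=(0 6 4 1 5)(2 8 3 9 10)=[6, 5, 8, 9, 1, 0, 4, 7, 3, 10, 2]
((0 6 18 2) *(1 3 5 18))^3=(0 3 2 1 18 6 5)=[3, 18, 1, 2, 4, 0, 5, 7, 8, 9, 10, 11, 12, 13, 14, 15, 16, 17, 6]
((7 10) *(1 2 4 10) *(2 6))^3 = (1 4)(2 7)(6 10) = [0, 4, 7, 3, 1, 5, 10, 2, 8, 9, 6]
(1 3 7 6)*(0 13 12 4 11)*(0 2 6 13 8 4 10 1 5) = [8, 3, 6, 7, 11, 0, 5, 13, 4, 9, 1, 2, 10, 12] = (0 8 4 11 2 6 5)(1 3 7 13 12 10)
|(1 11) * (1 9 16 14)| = 5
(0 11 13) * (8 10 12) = (0 11 13)(8 10 12) = [11, 1, 2, 3, 4, 5, 6, 7, 10, 9, 12, 13, 8, 0]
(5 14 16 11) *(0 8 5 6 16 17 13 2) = (0 8 5 14 17 13 2)(6 16 11) = [8, 1, 0, 3, 4, 14, 16, 7, 5, 9, 10, 6, 12, 2, 17, 15, 11, 13]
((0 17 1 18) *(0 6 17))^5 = (1 18 6 17) = [0, 18, 2, 3, 4, 5, 17, 7, 8, 9, 10, 11, 12, 13, 14, 15, 16, 1, 6]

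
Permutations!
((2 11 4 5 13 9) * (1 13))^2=[0, 9, 4, 3, 1, 13, 6, 7, 8, 11, 10, 5, 12, 2]=(1 9 11 5 13 2 4)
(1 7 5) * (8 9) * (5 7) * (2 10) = (1 5)(2 10)(8 9) = [0, 5, 10, 3, 4, 1, 6, 7, 9, 8, 2]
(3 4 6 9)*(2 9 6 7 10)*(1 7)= (1 7 10 2 9 3 4)= [0, 7, 9, 4, 1, 5, 6, 10, 8, 3, 2]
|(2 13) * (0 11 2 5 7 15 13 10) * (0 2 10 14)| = |(0 11 10 2 14)(5 7 15 13)| = 20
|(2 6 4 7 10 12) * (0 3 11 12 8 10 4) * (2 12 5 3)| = |(12)(0 2 6)(3 11 5)(4 7)(8 10)| = 6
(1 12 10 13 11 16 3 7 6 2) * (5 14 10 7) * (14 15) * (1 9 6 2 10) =(1 12 7 2 9 6 10 13 11 16 3 5 15 14) =[0, 12, 9, 5, 4, 15, 10, 2, 8, 6, 13, 16, 7, 11, 1, 14, 3]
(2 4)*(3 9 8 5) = (2 4)(3 9 8 5) = [0, 1, 4, 9, 2, 3, 6, 7, 5, 8]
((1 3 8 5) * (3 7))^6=(1 7 3 8 5)=[0, 7, 2, 8, 4, 1, 6, 3, 5]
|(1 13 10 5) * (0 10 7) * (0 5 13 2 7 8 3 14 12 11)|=|(0 10 13 8 3 14 12 11)(1 2 7 5)|=8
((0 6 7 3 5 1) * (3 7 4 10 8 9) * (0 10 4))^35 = (0 6)(1 5 3 9 8 10) = [6, 5, 2, 9, 4, 3, 0, 7, 10, 8, 1]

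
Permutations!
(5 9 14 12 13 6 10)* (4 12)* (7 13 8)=(4 12 8 7 13 6 10 5 9 14)=[0, 1, 2, 3, 12, 9, 10, 13, 7, 14, 5, 11, 8, 6, 4]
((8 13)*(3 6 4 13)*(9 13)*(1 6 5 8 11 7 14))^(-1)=(1 14 7 11 13 9 4 6)(3 8 5)=[0, 14, 2, 8, 6, 3, 1, 11, 5, 4, 10, 13, 12, 9, 7]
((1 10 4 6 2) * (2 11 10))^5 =(1 2)(4 6 11 10) =[0, 2, 1, 3, 6, 5, 11, 7, 8, 9, 4, 10]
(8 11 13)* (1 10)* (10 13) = (1 13 8 11 10) = [0, 13, 2, 3, 4, 5, 6, 7, 11, 9, 1, 10, 12, 8]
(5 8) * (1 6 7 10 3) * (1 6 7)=(1 7 10 3 6)(5 8)=[0, 7, 2, 6, 4, 8, 1, 10, 5, 9, 3]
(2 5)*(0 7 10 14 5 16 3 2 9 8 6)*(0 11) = (0 7 10 14 5 9 8 6 11)(2 16 3) = [7, 1, 16, 2, 4, 9, 11, 10, 6, 8, 14, 0, 12, 13, 5, 15, 3]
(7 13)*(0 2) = (0 2)(7 13) = [2, 1, 0, 3, 4, 5, 6, 13, 8, 9, 10, 11, 12, 7]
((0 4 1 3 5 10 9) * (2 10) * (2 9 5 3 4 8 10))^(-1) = [9, 4, 2, 3, 1, 10, 6, 7, 0, 5, 8] = (0 9 5 10 8)(1 4)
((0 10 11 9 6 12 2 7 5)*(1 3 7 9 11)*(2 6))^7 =(0 10 1 3 7 5)(2 9)(6 12) =[10, 3, 9, 7, 4, 0, 12, 5, 8, 2, 1, 11, 6]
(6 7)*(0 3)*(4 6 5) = (0 3)(4 6 7 5) = [3, 1, 2, 0, 6, 4, 7, 5]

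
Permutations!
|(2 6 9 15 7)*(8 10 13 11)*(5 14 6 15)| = 12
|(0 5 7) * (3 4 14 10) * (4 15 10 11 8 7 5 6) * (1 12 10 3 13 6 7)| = 18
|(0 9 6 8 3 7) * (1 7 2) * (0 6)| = |(0 9)(1 7 6 8 3 2)| = 6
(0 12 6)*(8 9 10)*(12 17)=(0 17 12 6)(8 9 10)=[17, 1, 2, 3, 4, 5, 0, 7, 9, 10, 8, 11, 6, 13, 14, 15, 16, 12]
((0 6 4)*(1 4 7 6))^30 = [0, 1, 2, 3, 4, 5, 6, 7] = (7)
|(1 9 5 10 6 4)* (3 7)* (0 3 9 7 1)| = |(0 3 1 7 9 5 10 6 4)| = 9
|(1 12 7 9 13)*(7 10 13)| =4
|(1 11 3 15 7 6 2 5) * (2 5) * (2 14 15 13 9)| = 11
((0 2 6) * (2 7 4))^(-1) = (0 6 2 4 7) = [6, 1, 4, 3, 7, 5, 2, 0]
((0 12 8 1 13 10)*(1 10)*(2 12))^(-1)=(0 10 8 12 2)(1 13)=[10, 13, 0, 3, 4, 5, 6, 7, 12, 9, 8, 11, 2, 1]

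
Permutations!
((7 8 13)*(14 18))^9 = (14 18) = [0, 1, 2, 3, 4, 5, 6, 7, 8, 9, 10, 11, 12, 13, 18, 15, 16, 17, 14]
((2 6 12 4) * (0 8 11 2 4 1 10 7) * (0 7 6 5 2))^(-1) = [11, 12, 5, 3, 4, 2, 10, 7, 0, 9, 1, 8, 6] = (0 11 8)(1 12 6 10)(2 5)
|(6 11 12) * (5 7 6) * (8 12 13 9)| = 8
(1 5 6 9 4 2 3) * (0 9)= (0 9 4 2 3 1 5 6)= [9, 5, 3, 1, 2, 6, 0, 7, 8, 4]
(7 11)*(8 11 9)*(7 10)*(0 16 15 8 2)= (0 16 15 8 11 10 7 9 2)= [16, 1, 0, 3, 4, 5, 6, 9, 11, 2, 7, 10, 12, 13, 14, 8, 15]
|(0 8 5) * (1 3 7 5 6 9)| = 8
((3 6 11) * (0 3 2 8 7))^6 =[7, 1, 11, 0, 4, 5, 3, 8, 2, 9, 10, 6] =(0 7 8 2 11 6 3)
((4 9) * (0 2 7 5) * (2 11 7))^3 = (0 5 7 11)(4 9) = [5, 1, 2, 3, 9, 7, 6, 11, 8, 4, 10, 0]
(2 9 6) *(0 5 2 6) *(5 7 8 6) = (0 7 8 6 5 2 9) = [7, 1, 9, 3, 4, 2, 5, 8, 6, 0]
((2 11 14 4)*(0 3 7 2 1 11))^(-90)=[7, 14, 3, 2, 11, 5, 6, 0, 8, 9, 10, 4, 12, 13, 1]=(0 7)(1 14)(2 3)(4 11)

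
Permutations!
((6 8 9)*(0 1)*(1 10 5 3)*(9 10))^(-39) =(0 9 6 8 10 5 3 1) =[9, 0, 2, 1, 4, 3, 8, 7, 10, 6, 5]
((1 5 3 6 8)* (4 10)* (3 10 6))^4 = (1 6 10)(4 5 8) = [0, 6, 2, 3, 5, 8, 10, 7, 4, 9, 1]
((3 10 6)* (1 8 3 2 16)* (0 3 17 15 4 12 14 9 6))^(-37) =(0 10 3)(1 9 15 16 14 17 2 12 8 6 4) =[10, 9, 12, 0, 1, 5, 4, 7, 6, 15, 3, 11, 8, 13, 17, 16, 14, 2]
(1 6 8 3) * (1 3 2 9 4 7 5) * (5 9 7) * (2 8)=[0, 6, 7, 3, 5, 1, 2, 9, 8, 4]=(1 6 2 7 9 4 5)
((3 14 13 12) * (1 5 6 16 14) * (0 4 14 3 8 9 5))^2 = (0 14 12 9 6 3)(1 4 13 8 5 16) = [14, 4, 2, 0, 13, 16, 3, 7, 5, 6, 10, 11, 9, 8, 12, 15, 1]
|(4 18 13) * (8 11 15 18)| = 6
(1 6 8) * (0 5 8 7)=(0 5 8 1 6 7)=[5, 6, 2, 3, 4, 8, 7, 0, 1]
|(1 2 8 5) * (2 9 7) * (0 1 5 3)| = |(0 1 9 7 2 8 3)| = 7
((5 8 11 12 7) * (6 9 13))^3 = (13)(5 12 8 7 11) = [0, 1, 2, 3, 4, 12, 6, 11, 7, 9, 10, 5, 8, 13]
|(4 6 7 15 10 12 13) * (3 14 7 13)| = 6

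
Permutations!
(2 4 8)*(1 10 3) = [0, 10, 4, 1, 8, 5, 6, 7, 2, 9, 3] = (1 10 3)(2 4 8)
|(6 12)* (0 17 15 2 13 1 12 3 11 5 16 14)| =|(0 17 15 2 13 1 12 6 3 11 5 16 14)| =13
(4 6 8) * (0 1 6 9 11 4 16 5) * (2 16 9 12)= (0 1 6 8 9 11 4 12 2 16 5)= [1, 6, 16, 3, 12, 0, 8, 7, 9, 11, 10, 4, 2, 13, 14, 15, 5]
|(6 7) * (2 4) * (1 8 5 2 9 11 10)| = |(1 8 5 2 4 9 11 10)(6 7)| = 8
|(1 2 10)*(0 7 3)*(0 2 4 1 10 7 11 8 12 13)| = 30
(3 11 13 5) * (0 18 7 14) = (0 18 7 14)(3 11 13 5) = [18, 1, 2, 11, 4, 3, 6, 14, 8, 9, 10, 13, 12, 5, 0, 15, 16, 17, 7]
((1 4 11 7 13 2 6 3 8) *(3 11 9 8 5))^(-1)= (1 8 9 4)(2 13 7 11 6)(3 5)= [0, 8, 13, 5, 1, 3, 2, 11, 9, 4, 10, 6, 12, 7]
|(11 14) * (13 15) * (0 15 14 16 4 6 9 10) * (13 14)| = |(0 15 14 11 16 4 6 9 10)| = 9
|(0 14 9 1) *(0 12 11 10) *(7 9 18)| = 9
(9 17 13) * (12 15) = (9 17 13)(12 15) = [0, 1, 2, 3, 4, 5, 6, 7, 8, 17, 10, 11, 15, 9, 14, 12, 16, 13]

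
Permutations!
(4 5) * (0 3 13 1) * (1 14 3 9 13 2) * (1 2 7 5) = (0 9 13 14 3 7 5 4 1) = [9, 0, 2, 7, 1, 4, 6, 5, 8, 13, 10, 11, 12, 14, 3]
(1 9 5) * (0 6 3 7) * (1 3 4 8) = [6, 9, 2, 7, 8, 3, 4, 0, 1, 5] = (0 6 4 8 1 9 5 3 7)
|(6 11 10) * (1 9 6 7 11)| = 3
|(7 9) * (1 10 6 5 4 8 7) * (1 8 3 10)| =15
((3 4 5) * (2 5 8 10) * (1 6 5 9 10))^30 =[0, 1, 2, 3, 4, 5, 6, 7, 8, 9, 10] =(10)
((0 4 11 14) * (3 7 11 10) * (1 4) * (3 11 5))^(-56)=[11, 14, 2, 7, 0, 3, 6, 5, 8, 9, 1, 4, 12, 13, 10]=(0 11 4)(1 14 10)(3 7 5)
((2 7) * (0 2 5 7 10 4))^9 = (0 2 10 4)(5 7) = [2, 1, 10, 3, 0, 7, 6, 5, 8, 9, 4]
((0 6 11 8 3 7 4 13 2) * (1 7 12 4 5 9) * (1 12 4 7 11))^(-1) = [2, 6, 13, 8, 3, 7, 0, 12, 11, 5, 10, 1, 9, 4] = (0 2 13 4 3 8 11 1 6)(5 7 12 9)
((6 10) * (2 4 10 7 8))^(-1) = (2 8 7 6 10 4) = [0, 1, 8, 3, 2, 5, 10, 6, 7, 9, 4]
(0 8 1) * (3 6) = (0 8 1)(3 6) = [8, 0, 2, 6, 4, 5, 3, 7, 1]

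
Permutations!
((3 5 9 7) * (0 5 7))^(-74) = [5, 1, 2, 3, 4, 9, 6, 7, 8, 0] = (0 5 9)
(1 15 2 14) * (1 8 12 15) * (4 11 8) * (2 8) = (2 14 4 11)(8 12 15) = [0, 1, 14, 3, 11, 5, 6, 7, 12, 9, 10, 2, 15, 13, 4, 8]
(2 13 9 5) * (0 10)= (0 10)(2 13 9 5)= [10, 1, 13, 3, 4, 2, 6, 7, 8, 5, 0, 11, 12, 9]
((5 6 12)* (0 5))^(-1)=(0 12 6 5)=[12, 1, 2, 3, 4, 0, 5, 7, 8, 9, 10, 11, 6]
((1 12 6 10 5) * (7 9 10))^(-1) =(1 5 10 9 7 6 12) =[0, 5, 2, 3, 4, 10, 12, 6, 8, 7, 9, 11, 1]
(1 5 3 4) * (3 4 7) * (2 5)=(1 2 5 4)(3 7)=[0, 2, 5, 7, 1, 4, 6, 3]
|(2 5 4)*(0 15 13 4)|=|(0 15 13 4 2 5)|=6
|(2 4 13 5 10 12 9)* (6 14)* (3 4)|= |(2 3 4 13 5 10 12 9)(6 14)|= 8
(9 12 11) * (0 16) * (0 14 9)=(0 16 14 9 12 11)=[16, 1, 2, 3, 4, 5, 6, 7, 8, 12, 10, 0, 11, 13, 9, 15, 14]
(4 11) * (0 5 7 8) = (0 5 7 8)(4 11) = [5, 1, 2, 3, 11, 7, 6, 8, 0, 9, 10, 4]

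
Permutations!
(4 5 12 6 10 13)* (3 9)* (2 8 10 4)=(2 8 10 13)(3 9)(4 5 12 6)=[0, 1, 8, 9, 5, 12, 4, 7, 10, 3, 13, 11, 6, 2]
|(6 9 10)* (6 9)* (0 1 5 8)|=|(0 1 5 8)(9 10)|=4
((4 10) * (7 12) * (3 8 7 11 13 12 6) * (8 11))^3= [0, 1, 2, 12, 10, 5, 13, 11, 3, 9, 4, 8, 6, 7]= (3 12 6 13 7 11 8)(4 10)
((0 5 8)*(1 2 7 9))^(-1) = (0 8 5)(1 9 7 2) = [8, 9, 1, 3, 4, 0, 6, 2, 5, 7]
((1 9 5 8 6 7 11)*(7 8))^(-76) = (1 11 7 5 9) = [0, 11, 2, 3, 4, 9, 6, 5, 8, 1, 10, 7]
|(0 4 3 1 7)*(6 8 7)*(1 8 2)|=15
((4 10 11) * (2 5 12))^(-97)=[0, 1, 12, 3, 11, 2, 6, 7, 8, 9, 4, 10, 5]=(2 12 5)(4 11 10)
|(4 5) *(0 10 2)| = 6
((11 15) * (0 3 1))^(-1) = (0 1 3)(11 15) = [1, 3, 2, 0, 4, 5, 6, 7, 8, 9, 10, 15, 12, 13, 14, 11]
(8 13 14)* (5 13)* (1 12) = (1 12)(5 13 14 8) = [0, 12, 2, 3, 4, 13, 6, 7, 5, 9, 10, 11, 1, 14, 8]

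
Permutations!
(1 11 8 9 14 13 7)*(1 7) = (1 11 8 9 14 13) = [0, 11, 2, 3, 4, 5, 6, 7, 9, 14, 10, 8, 12, 1, 13]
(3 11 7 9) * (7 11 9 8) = (11)(3 9)(7 8) = [0, 1, 2, 9, 4, 5, 6, 8, 7, 3, 10, 11]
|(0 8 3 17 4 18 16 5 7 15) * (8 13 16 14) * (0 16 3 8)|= 28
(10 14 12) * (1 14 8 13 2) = (1 14 12 10 8 13 2) = [0, 14, 1, 3, 4, 5, 6, 7, 13, 9, 8, 11, 10, 2, 12]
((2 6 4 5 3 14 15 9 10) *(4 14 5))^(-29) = (2 6 14 15 9 10)(3 5) = [0, 1, 6, 5, 4, 3, 14, 7, 8, 10, 2, 11, 12, 13, 15, 9]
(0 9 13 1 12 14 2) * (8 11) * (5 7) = (0 9 13 1 12 14 2)(5 7)(8 11) = [9, 12, 0, 3, 4, 7, 6, 5, 11, 13, 10, 8, 14, 1, 2]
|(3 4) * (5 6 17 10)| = 4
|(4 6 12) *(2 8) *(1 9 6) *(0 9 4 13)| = 10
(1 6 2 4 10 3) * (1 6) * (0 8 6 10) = (0 8 6 2 4)(3 10) = [8, 1, 4, 10, 0, 5, 2, 7, 6, 9, 3]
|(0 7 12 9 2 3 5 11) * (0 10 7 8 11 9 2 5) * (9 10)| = |(0 8 11 9 5 10 7 12 2 3)| = 10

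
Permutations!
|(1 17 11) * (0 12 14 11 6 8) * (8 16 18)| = 10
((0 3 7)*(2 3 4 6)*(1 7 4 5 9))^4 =[7, 9, 2, 3, 4, 0, 6, 1, 8, 5] =(0 7 1 9 5)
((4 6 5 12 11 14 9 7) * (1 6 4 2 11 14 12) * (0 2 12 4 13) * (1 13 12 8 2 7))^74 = (0 1 4 7 6 12 8 5 14 2 13 9 11) = [1, 4, 13, 3, 7, 14, 12, 6, 5, 11, 10, 0, 8, 9, 2]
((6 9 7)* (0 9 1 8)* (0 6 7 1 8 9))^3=(1 9)(6 8)=[0, 9, 2, 3, 4, 5, 8, 7, 6, 1]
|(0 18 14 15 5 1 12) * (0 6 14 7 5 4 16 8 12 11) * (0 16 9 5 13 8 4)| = 18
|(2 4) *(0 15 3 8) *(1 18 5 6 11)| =20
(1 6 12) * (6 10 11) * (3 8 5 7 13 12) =(1 10 11 6 3 8 5 7 13 12) =[0, 10, 2, 8, 4, 7, 3, 13, 5, 9, 11, 6, 1, 12]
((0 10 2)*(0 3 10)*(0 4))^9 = (10)(0 4) = [4, 1, 2, 3, 0, 5, 6, 7, 8, 9, 10]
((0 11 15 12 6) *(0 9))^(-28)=(0 15 6)(9 11 12)=[15, 1, 2, 3, 4, 5, 0, 7, 8, 11, 10, 12, 9, 13, 14, 6]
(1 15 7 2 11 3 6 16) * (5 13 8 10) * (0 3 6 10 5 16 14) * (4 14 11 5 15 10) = [3, 10, 5, 4, 14, 13, 11, 2, 15, 9, 16, 6, 12, 8, 0, 7, 1] = (0 3 4 14)(1 10 16)(2 5 13 8 15 7)(6 11)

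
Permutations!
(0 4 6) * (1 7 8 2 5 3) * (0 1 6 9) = (0 4 9)(1 7 8 2 5 3 6) = [4, 7, 5, 6, 9, 3, 1, 8, 2, 0]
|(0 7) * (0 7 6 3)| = 3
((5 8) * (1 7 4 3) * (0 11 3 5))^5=[4, 0, 2, 8, 3, 1, 6, 11, 7, 9, 10, 5]=(0 4 3 8 7 11 5 1)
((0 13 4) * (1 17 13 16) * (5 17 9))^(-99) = (0 17 1 4 5 16 13 9) = [17, 4, 2, 3, 5, 16, 6, 7, 8, 0, 10, 11, 12, 9, 14, 15, 13, 1]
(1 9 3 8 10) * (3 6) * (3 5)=(1 9 6 5 3 8 10)=[0, 9, 2, 8, 4, 3, 5, 7, 10, 6, 1]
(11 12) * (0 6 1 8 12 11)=[6, 8, 2, 3, 4, 5, 1, 7, 12, 9, 10, 11, 0]=(0 6 1 8 12)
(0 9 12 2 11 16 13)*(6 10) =(0 9 12 2 11 16 13)(6 10) =[9, 1, 11, 3, 4, 5, 10, 7, 8, 12, 6, 16, 2, 0, 14, 15, 13]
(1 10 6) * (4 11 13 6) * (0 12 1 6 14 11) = (0 12 1 10 4)(11 13 14) = [12, 10, 2, 3, 0, 5, 6, 7, 8, 9, 4, 13, 1, 14, 11]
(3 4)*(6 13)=(3 4)(6 13)=[0, 1, 2, 4, 3, 5, 13, 7, 8, 9, 10, 11, 12, 6]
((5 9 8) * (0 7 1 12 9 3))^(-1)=(0 3 5 8 9 12 1 7)=[3, 7, 2, 5, 4, 8, 6, 0, 9, 12, 10, 11, 1]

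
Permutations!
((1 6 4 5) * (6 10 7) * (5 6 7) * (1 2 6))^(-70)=(1 5 6)(2 4 10)=[0, 5, 4, 3, 10, 6, 1, 7, 8, 9, 2]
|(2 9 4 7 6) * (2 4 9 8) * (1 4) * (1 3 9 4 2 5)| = 20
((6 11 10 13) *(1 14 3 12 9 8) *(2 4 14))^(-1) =(1 8 9 12 3 14 4 2)(6 13 10 11) =[0, 8, 1, 14, 2, 5, 13, 7, 9, 12, 11, 6, 3, 10, 4]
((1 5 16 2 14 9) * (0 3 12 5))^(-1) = (0 1 9 14 2 16 5 12 3) = [1, 9, 16, 0, 4, 12, 6, 7, 8, 14, 10, 11, 3, 13, 2, 15, 5]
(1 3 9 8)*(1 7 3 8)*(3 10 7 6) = [0, 8, 2, 9, 4, 5, 3, 10, 6, 1, 7] = (1 8 6 3 9)(7 10)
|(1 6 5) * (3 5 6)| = 3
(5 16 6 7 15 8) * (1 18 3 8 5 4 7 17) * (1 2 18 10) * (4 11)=(1 10)(2 18 3 8 11 4 7 15 5 16 6 17)=[0, 10, 18, 8, 7, 16, 17, 15, 11, 9, 1, 4, 12, 13, 14, 5, 6, 2, 3]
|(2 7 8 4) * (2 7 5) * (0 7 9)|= 10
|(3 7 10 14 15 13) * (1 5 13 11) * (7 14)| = 14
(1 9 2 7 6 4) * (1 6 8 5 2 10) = (1 9 10)(2 7 8 5)(4 6) = [0, 9, 7, 3, 6, 2, 4, 8, 5, 10, 1]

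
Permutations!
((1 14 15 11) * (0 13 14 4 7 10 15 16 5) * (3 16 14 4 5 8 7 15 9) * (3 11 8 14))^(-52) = (0 15 10 1 13 8 9 5 4 7 11)(3 14 16) = [15, 13, 2, 14, 7, 4, 6, 11, 9, 5, 1, 0, 12, 8, 16, 10, 3]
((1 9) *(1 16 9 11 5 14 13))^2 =[0, 5, 2, 3, 4, 13, 6, 7, 8, 9, 10, 14, 12, 11, 1, 15, 16] =(16)(1 5 13 11 14)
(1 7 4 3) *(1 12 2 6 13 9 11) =(1 7 4 3 12 2 6 13 9 11) =[0, 7, 6, 12, 3, 5, 13, 4, 8, 11, 10, 1, 2, 9]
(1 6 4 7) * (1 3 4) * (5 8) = [0, 6, 2, 4, 7, 8, 1, 3, 5] = (1 6)(3 4 7)(5 8)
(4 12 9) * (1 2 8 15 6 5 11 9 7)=(1 2 8 15 6 5 11 9 4 12 7)=[0, 2, 8, 3, 12, 11, 5, 1, 15, 4, 10, 9, 7, 13, 14, 6]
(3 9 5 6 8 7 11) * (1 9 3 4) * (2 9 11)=[0, 11, 9, 3, 1, 6, 8, 2, 7, 5, 10, 4]=(1 11 4)(2 9 5 6 8 7)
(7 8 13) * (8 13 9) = (7 13)(8 9) = [0, 1, 2, 3, 4, 5, 6, 13, 9, 8, 10, 11, 12, 7]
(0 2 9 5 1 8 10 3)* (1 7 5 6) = (0 2 9 6 1 8 10 3)(5 7) = [2, 8, 9, 0, 4, 7, 1, 5, 10, 6, 3]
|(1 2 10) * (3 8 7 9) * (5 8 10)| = 8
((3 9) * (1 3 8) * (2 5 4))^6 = (1 9)(3 8) = [0, 9, 2, 8, 4, 5, 6, 7, 3, 1]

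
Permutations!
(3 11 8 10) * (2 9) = (2 9)(3 11 8 10) = [0, 1, 9, 11, 4, 5, 6, 7, 10, 2, 3, 8]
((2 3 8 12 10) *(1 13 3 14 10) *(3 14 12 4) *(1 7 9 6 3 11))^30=(1 2 6 11 10 9 4 14 7 8 13 12 3)=[0, 2, 6, 1, 14, 5, 11, 8, 13, 4, 9, 10, 3, 12, 7]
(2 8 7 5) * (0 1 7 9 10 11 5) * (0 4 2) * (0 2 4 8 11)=(0 1 7 8 9 10)(2 11 5)=[1, 7, 11, 3, 4, 2, 6, 8, 9, 10, 0, 5]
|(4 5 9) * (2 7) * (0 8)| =6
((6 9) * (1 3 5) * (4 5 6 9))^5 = (9) = [0, 1, 2, 3, 4, 5, 6, 7, 8, 9]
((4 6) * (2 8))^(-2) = [0, 1, 2, 3, 4, 5, 6, 7, 8] = (8)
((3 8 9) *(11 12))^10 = (12)(3 8 9) = [0, 1, 2, 8, 4, 5, 6, 7, 9, 3, 10, 11, 12]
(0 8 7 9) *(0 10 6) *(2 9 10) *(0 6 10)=[8, 1, 9, 3, 4, 5, 6, 0, 7, 2, 10]=(10)(0 8 7)(2 9)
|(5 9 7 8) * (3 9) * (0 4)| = 10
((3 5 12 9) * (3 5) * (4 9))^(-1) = (4 12 5 9) = [0, 1, 2, 3, 12, 9, 6, 7, 8, 4, 10, 11, 5]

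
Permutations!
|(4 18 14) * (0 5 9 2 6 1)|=|(0 5 9 2 6 1)(4 18 14)|=6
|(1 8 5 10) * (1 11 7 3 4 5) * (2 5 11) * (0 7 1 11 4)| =3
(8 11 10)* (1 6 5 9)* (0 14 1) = (0 14 1 6 5 9)(8 11 10) = [14, 6, 2, 3, 4, 9, 5, 7, 11, 0, 8, 10, 12, 13, 1]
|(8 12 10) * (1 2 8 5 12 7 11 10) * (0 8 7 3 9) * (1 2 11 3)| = |(0 8 1 11 10 5 12 2 7 3 9)| = 11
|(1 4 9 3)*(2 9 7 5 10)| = |(1 4 7 5 10 2 9 3)| = 8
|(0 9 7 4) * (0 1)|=5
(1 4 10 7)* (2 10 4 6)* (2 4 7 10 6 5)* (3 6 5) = [0, 3, 5, 6, 7, 2, 4, 1, 8, 9, 10] = (10)(1 3 6 4 7)(2 5)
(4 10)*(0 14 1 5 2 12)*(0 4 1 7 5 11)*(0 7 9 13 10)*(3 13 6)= [14, 11, 12, 13, 0, 2, 3, 5, 8, 6, 1, 7, 4, 10, 9]= (0 14 9 6 3 13 10 1 11 7 5 2 12 4)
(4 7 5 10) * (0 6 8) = (0 6 8)(4 7 5 10) = [6, 1, 2, 3, 7, 10, 8, 5, 0, 9, 4]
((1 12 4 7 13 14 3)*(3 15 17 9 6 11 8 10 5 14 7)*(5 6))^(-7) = (1 12 4 3)(5 17 14 9 15)(6 11 8 10)(7 13) = [0, 12, 2, 1, 3, 17, 11, 13, 10, 15, 6, 8, 4, 7, 9, 5, 16, 14]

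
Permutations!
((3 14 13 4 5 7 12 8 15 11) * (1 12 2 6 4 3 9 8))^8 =(15)(2 5 6 7 4)(3 13 14) =[0, 1, 5, 13, 2, 6, 7, 4, 8, 9, 10, 11, 12, 14, 3, 15]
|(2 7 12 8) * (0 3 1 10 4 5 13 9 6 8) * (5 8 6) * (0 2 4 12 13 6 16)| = 12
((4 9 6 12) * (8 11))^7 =[0, 1, 2, 3, 12, 5, 9, 7, 11, 4, 10, 8, 6] =(4 12 6 9)(8 11)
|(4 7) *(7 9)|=|(4 9 7)|=3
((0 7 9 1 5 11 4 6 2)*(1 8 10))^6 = (0 5 7 11 9 4 8 6 10 2 1) = [5, 0, 1, 3, 8, 7, 10, 11, 6, 4, 2, 9]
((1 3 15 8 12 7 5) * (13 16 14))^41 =(1 5 7 12 8 15 3)(13 14 16) =[0, 5, 2, 1, 4, 7, 6, 12, 15, 9, 10, 11, 8, 14, 16, 3, 13]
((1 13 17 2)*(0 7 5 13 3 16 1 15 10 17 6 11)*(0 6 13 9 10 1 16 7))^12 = [0, 5, 3, 9, 4, 17, 6, 10, 8, 2, 15, 11, 12, 13, 14, 7, 16, 1] = (1 5 17)(2 3 9)(7 10 15)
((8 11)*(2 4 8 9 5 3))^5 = (2 5 11 4 3 9 8) = [0, 1, 5, 9, 3, 11, 6, 7, 2, 8, 10, 4]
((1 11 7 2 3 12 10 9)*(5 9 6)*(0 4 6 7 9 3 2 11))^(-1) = (0 1 9 11 7 10 12 3 5 6 4) = [1, 9, 2, 5, 0, 6, 4, 10, 8, 11, 12, 7, 3]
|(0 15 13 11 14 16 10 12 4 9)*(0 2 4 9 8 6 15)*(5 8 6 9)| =13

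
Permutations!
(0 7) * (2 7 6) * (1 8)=[6, 8, 7, 3, 4, 5, 2, 0, 1]=(0 6 2 7)(1 8)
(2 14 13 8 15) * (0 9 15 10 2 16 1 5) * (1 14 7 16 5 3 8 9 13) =(0 13 9 15 5)(1 3 8 10 2 7 16 14) =[13, 3, 7, 8, 4, 0, 6, 16, 10, 15, 2, 11, 12, 9, 1, 5, 14]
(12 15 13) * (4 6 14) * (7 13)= (4 6 14)(7 13 12 15)= [0, 1, 2, 3, 6, 5, 14, 13, 8, 9, 10, 11, 15, 12, 4, 7]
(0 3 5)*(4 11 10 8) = (0 3 5)(4 11 10 8) = [3, 1, 2, 5, 11, 0, 6, 7, 4, 9, 8, 10]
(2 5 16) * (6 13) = [0, 1, 5, 3, 4, 16, 13, 7, 8, 9, 10, 11, 12, 6, 14, 15, 2] = (2 5 16)(6 13)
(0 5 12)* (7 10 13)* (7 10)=[5, 1, 2, 3, 4, 12, 6, 7, 8, 9, 13, 11, 0, 10]=(0 5 12)(10 13)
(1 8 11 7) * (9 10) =[0, 8, 2, 3, 4, 5, 6, 1, 11, 10, 9, 7] =(1 8 11 7)(9 10)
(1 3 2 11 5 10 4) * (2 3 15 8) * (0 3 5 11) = (0 3 5 10 4 1 15 8 2) = [3, 15, 0, 5, 1, 10, 6, 7, 2, 9, 4, 11, 12, 13, 14, 8]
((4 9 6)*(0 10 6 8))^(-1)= (0 8 9 4 6 10)= [8, 1, 2, 3, 6, 5, 10, 7, 9, 4, 0]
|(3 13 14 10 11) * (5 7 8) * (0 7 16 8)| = |(0 7)(3 13 14 10 11)(5 16 8)| = 30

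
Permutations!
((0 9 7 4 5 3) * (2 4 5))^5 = (9)(2 4) = [0, 1, 4, 3, 2, 5, 6, 7, 8, 9]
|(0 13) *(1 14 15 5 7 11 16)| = 14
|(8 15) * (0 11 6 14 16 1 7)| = |(0 11 6 14 16 1 7)(8 15)| = 14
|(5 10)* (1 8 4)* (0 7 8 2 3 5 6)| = 10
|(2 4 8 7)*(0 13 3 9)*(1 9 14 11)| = |(0 13 3 14 11 1 9)(2 4 8 7)| = 28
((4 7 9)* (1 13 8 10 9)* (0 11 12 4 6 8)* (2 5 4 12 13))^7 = (0 11 13)(1 5 7 2 4)(6 9 10 8) = [11, 5, 4, 3, 1, 7, 9, 2, 6, 10, 8, 13, 12, 0]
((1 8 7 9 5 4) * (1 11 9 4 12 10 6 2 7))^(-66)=(2 12 11)(4 6 5)(7 10 9)=[0, 1, 12, 3, 6, 4, 5, 10, 8, 7, 9, 2, 11]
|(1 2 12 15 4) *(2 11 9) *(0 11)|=8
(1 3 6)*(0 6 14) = (0 6 1 3 14) = [6, 3, 2, 14, 4, 5, 1, 7, 8, 9, 10, 11, 12, 13, 0]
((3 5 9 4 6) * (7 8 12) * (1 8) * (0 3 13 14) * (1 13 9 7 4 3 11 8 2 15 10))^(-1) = [14, 10, 1, 9, 12, 3, 4, 5, 11, 6, 15, 0, 8, 7, 13, 2] = (0 14 13 7 5 3 9 6 4 12 8 11)(1 10 15 2)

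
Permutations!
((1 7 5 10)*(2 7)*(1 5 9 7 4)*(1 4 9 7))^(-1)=[0, 9, 1, 3, 4, 10, 6, 7, 8, 2, 5]=(1 9 2)(5 10)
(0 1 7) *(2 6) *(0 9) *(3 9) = (0 1 7 3 9)(2 6) = [1, 7, 6, 9, 4, 5, 2, 3, 8, 0]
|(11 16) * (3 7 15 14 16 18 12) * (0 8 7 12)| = |(0 8 7 15 14 16 11 18)(3 12)| = 8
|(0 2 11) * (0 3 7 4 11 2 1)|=4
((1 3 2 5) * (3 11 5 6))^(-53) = (1 11 5)(2 6 3) = [0, 11, 6, 2, 4, 1, 3, 7, 8, 9, 10, 5]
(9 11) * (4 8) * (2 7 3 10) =[0, 1, 7, 10, 8, 5, 6, 3, 4, 11, 2, 9] =(2 7 3 10)(4 8)(9 11)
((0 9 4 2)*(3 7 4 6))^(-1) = (0 2 4 7 3 6 9) = [2, 1, 4, 6, 7, 5, 9, 3, 8, 0]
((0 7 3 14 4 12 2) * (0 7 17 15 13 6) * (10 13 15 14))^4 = [12, 1, 13, 0, 3, 5, 4, 6, 8, 9, 17, 11, 10, 14, 7, 15, 16, 2] = (0 12 10 17 2 13 14 7 6 4 3)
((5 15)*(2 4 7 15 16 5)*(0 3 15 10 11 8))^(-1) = (0 8 11 10 7 4 2 15 3)(5 16) = [8, 1, 15, 0, 2, 16, 6, 4, 11, 9, 7, 10, 12, 13, 14, 3, 5]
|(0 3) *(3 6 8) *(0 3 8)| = |(8)(0 6)| = 2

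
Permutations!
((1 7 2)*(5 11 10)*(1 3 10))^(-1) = (1 11 5 10 3 2 7) = [0, 11, 7, 2, 4, 10, 6, 1, 8, 9, 3, 5]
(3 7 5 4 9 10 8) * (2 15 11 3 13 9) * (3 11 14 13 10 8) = (2 15 14 13 9 8 10 3 7 5 4) = [0, 1, 15, 7, 2, 4, 6, 5, 10, 8, 3, 11, 12, 9, 13, 14]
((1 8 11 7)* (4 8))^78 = [0, 11, 2, 3, 7, 5, 6, 8, 1, 9, 10, 4] = (1 11 4 7 8)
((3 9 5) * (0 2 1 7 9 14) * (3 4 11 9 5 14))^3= (0 7 11)(1 4 14)(2 5 9)= [7, 4, 5, 3, 14, 9, 6, 11, 8, 2, 10, 0, 12, 13, 1]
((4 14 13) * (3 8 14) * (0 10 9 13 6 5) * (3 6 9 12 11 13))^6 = [6, 1, 2, 14, 11, 4, 13, 7, 9, 8, 5, 10, 0, 12, 3] = (0 6 13 12)(3 14)(4 11 10 5)(8 9)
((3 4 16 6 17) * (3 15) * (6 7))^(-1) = (3 15 17 6 7 16 4) = [0, 1, 2, 15, 3, 5, 7, 16, 8, 9, 10, 11, 12, 13, 14, 17, 4, 6]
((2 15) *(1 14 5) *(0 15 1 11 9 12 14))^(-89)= (0 1 2 15)(5 11 9 12 14)= [1, 2, 15, 3, 4, 11, 6, 7, 8, 12, 10, 9, 14, 13, 5, 0]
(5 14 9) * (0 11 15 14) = (0 11 15 14 9 5) = [11, 1, 2, 3, 4, 0, 6, 7, 8, 5, 10, 15, 12, 13, 9, 14]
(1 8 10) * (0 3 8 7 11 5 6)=(0 3 8 10 1 7 11 5 6)=[3, 7, 2, 8, 4, 6, 0, 11, 10, 9, 1, 5]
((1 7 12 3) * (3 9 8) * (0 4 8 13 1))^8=(1 9 7 13 12)=[0, 9, 2, 3, 4, 5, 6, 13, 8, 7, 10, 11, 1, 12]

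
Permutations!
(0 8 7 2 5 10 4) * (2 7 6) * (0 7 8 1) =[1, 0, 5, 3, 7, 10, 2, 8, 6, 9, 4] =(0 1)(2 5 10 4 7 8 6)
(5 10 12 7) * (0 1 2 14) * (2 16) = [1, 16, 14, 3, 4, 10, 6, 5, 8, 9, 12, 11, 7, 13, 0, 15, 2] = (0 1 16 2 14)(5 10 12 7)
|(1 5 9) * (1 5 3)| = |(1 3)(5 9)| = 2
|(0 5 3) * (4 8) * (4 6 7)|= |(0 5 3)(4 8 6 7)|= 12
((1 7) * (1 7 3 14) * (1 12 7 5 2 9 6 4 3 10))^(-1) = (1 10)(2 5 7 12 14 3 4 6 9) = [0, 10, 5, 4, 6, 7, 9, 12, 8, 2, 1, 11, 14, 13, 3]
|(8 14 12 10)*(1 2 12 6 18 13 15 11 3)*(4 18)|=|(1 2 12 10 8 14 6 4 18 13 15 11 3)|=13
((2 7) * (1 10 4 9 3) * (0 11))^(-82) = [0, 9, 2, 4, 1, 5, 6, 7, 8, 10, 3, 11] = (11)(1 9 10 3 4)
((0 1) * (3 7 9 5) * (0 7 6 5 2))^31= [1, 7, 0, 6, 4, 3, 5, 9, 8, 2]= (0 1 7 9 2)(3 6 5)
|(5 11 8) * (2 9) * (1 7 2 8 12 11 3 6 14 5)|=20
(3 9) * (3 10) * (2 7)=(2 7)(3 9 10)=[0, 1, 7, 9, 4, 5, 6, 2, 8, 10, 3]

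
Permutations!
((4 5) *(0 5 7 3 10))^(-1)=(0 10 3 7 4 5)=[10, 1, 2, 7, 5, 0, 6, 4, 8, 9, 3]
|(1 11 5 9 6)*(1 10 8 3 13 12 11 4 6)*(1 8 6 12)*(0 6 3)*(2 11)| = 13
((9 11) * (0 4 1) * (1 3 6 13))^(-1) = (0 1 13 6 3 4)(9 11) = [1, 13, 2, 4, 0, 5, 3, 7, 8, 11, 10, 9, 12, 6]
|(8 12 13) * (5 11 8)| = 5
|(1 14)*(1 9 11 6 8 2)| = 7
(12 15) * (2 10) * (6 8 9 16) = (2 10)(6 8 9 16)(12 15) = [0, 1, 10, 3, 4, 5, 8, 7, 9, 16, 2, 11, 15, 13, 14, 12, 6]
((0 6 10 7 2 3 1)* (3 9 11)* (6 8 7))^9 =[8, 0, 9, 1, 4, 5, 10, 2, 7, 11, 6, 3] =(0 8 7 2 9 11 3 1)(6 10)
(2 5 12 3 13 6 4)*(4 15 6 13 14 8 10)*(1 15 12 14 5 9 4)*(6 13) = (1 15 13 6 12 3 5 14 8 10)(2 9 4) = [0, 15, 9, 5, 2, 14, 12, 7, 10, 4, 1, 11, 3, 6, 8, 13]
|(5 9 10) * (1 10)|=4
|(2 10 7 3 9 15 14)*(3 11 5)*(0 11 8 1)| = |(0 11 5 3 9 15 14 2 10 7 8 1)| = 12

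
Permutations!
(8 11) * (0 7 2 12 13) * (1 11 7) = (0 1 11 8 7 2 12 13) = [1, 11, 12, 3, 4, 5, 6, 2, 7, 9, 10, 8, 13, 0]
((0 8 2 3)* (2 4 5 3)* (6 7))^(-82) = [5, 1, 2, 4, 0, 8, 6, 7, 3] = (0 5 8 3 4)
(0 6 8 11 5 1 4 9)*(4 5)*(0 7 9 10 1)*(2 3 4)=(0 6 8 11 2 3 4 10 1 5)(7 9)=[6, 5, 3, 4, 10, 0, 8, 9, 11, 7, 1, 2]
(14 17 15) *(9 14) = (9 14 17 15) = [0, 1, 2, 3, 4, 5, 6, 7, 8, 14, 10, 11, 12, 13, 17, 9, 16, 15]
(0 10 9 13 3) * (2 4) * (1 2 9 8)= (0 10 8 1 2 4 9 13 3)= [10, 2, 4, 0, 9, 5, 6, 7, 1, 13, 8, 11, 12, 3]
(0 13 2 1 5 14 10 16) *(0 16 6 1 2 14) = [13, 5, 2, 3, 4, 0, 1, 7, 8, 9, 6, 11, 12, 14, 10, 15, 16] = (16)(0 13 14 10 6 1 5)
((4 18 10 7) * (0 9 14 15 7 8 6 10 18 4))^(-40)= (18)(6 8 10)= [0, 1, 2, 3, 4, 5, 8, 7, 10, 9, 6, 11, 12, 13, 14, 15, 16, 17, 18]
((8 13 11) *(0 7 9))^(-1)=(0 9 7)(8 11 13)=[9, 1, 2, 3, 4, 5, 6, 0, 11, 7, 10, 13, 12, 8]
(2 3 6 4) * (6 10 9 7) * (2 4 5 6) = (2 3 10 9 7)(5 6) = [0, 1, 3, 10, 4, 6, 5, 2, 8, 7, 9]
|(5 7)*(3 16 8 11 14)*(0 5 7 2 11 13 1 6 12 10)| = |(0 5 2 11 14 3 16 8 13 1 6 12 10)| = 13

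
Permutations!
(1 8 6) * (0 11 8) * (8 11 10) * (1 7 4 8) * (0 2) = [10, 2, 0, 3, 8, 5, 7, 4, 6, 9, 1, 11] = (11)(0 10 1 2)(4 8 6 7)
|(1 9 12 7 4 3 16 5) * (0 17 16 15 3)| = |(0 17 16 5 1 9 12 7 4)(3 15)| = 18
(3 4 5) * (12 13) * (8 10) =[0, 1, 2, 4, 5, 3, 6, 7, 10, 9, 8, 11, 13, 12] =(3 4 5)(8 10)(12 13)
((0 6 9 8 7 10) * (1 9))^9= (0 1 8 10 6 9 7)= [1, 8, 2, 3, 4, 5, 9, 0, 10, 7, 6]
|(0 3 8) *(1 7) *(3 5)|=4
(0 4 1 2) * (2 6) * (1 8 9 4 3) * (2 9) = [3, 6, 0, 1, 8, 5, 9, 7, 2, 4] = (0 3 1 6 9 4 8 2)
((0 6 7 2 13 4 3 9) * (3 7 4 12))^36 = (13) = [0, 1, 2, 3, 4, 5, 6, 7, 8, 9, 10, 11, 12, 13]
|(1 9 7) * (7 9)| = |(9)(1 7)| = 2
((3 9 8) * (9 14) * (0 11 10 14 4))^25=(0 11 10 14 9 8 3 4)=[11, 1, 2, 4, 0, 5, 6, 7, 3, 8, 14, 10, 12, 13, 9]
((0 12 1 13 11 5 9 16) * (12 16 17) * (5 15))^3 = (0 16)(1 15 17 13 5 12 11 9) = [16, 15, 2, 3, 4, 12, 6, 7, 8, 1, 10, 9, 11, 5, 14, 17, 0, 13]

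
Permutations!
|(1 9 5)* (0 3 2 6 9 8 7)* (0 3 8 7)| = 14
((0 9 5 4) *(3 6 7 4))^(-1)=[4, 1, 2, 5, 7, 9, 3, 6, 8, 0]=(0 4 7 6 3 5 9)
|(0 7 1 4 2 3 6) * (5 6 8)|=|(0 7 1 4 2 3 8 5 6)|=9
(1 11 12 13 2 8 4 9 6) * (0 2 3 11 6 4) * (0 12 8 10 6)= (0 2 10 6 1)(3 11 8 12 13)(4 9)= [2, 0, 10, 11, 9, 5, 1, 7, 12, 4, 6, 8, 13, 3]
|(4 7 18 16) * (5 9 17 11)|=4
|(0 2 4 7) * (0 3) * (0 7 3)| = |(0 2 4 3 7)| = 5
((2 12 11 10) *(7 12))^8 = (2 11 7 10 12) = [0, 1, 11, 3, 4, 5, 6, 10, 8, 9, 12, 7, 2]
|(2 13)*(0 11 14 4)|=|(0 11 14 4)(2 13)|=4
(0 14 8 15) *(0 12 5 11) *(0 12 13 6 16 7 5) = (0 14 8 15 13 6 16 7 5 11 12) = [14, 1, 2, 3, 4, 11, 16, 5, 15, 9, 10, 12, 0, 6, 8, 13, 7]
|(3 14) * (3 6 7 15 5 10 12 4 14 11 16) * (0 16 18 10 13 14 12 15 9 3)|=22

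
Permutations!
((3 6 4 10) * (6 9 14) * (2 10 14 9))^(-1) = (2 3 10)(4 6 14) = [0, 1, 3, 10, 6, 5, 14, 7, 8, 9, 2, 11, 12, 13, 4]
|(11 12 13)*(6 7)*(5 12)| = 4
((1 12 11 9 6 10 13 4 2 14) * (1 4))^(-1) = (1 13 10 6 9 11 12)(2 4 14) = [0, 13, 4, 3, 14, 5, 9, 7, 8, 11, 6, 12, 1, 10, 2]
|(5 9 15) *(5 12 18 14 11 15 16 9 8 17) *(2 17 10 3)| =|(2 17 5 8 10 3)(9 16)(11 15 12 18 14)| =30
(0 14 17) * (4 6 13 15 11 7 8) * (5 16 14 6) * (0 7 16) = (0 6 13 15 11 16 14 17 7 8 4 5) = [6, 1, 2, 3, 5, 0, 13, 8, 4, 9, 10, 16, 12, 15, 17, 11, 14, 7]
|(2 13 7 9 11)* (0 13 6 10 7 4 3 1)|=|(0 13 4 3 1)(2 6 10 7 9 11)|=30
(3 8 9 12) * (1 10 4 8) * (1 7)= (1 10 4 8 9 12 3 7)= [0, 10, 2, 7, 8, 5, 6, 1, 9, 12, 4, 11, 3]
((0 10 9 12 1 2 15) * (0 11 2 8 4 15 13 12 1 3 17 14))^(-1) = (0 14 17 3 12 13 2 11 15 4 8 1 9 10) = [14, 9, 11, 12, 8, 5, 6, 7, 1, 10, 0, 15, 13, 2, 17, 4, 16, 3]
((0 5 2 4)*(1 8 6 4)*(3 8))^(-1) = (0 4 6 8 3 1 2 5) = [4, 2, 5, 1, 6, 0, 8, 7, 3]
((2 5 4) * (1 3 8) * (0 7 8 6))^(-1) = [6, 8, 4, 1, 5, 2, 3, 0, 7] = (0 6 3 1 8 7)(2 4 5)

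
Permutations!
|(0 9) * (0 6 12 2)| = |(0 9 6 12 2)| = 5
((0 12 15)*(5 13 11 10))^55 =(0 12 15)(5 10 11 13) =[12, 1, 2, 3, 4, 10, 6, 7, 8, 9, 11, 13, 15, 5, 14, 0]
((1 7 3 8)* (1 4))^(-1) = (1 4 8 3 7) = [0, 4, 2, 7, 8, 5, 6, 1, 3]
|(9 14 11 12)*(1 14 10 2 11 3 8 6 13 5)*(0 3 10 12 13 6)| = |(0 3 8)(1 14 10 2 11 13 5)(9 12)| = 42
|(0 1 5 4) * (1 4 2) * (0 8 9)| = |(0 4 8 9)(1 5 2)| = 12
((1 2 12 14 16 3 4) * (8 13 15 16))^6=(1 15 12 3 8)(2 16 14 4 13)=[0, 15, 16, 8, 13, 5, 6, 7, 1, 9, 10, 11, 3, 2, 4, 12, 14]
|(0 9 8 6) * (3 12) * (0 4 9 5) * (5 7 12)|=20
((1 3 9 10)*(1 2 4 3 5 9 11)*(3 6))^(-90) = (11) = [0, 1, 2, 3, 4, 5, 6, 7, 8, 9, 10, 11]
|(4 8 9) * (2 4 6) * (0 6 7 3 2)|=|(0 6)(2 4 8 9 7 3)|=6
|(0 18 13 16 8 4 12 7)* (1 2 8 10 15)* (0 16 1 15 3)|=|(0 18 13 1 2 8 4 12 7 16 10 3)|=12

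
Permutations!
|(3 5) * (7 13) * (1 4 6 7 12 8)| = |(1 4 6 7 13 12 8)(3 5)| = 14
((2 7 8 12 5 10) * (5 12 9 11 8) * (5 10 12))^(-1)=(2 10 7)(5 12)(8 11 9)=[0, 1, 10, 3, 4, 12, 6, 2, 11, 8, 7, 9, 5]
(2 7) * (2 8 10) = (2 7 8 10) = [0, 1, 7, 3, 4, 5, 6, 8, 10, 9, 2]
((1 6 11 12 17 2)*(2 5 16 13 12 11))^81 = (5 16 13 12 17) = [0, 1, 2, 3, 4, 16, 6, 7, 8, 9, 10, 11, 17, 12, 14, 15, 13, 5]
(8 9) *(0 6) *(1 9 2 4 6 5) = (0 5 1 9 8 2 4 6) = [5, 9, 4, 3, 6, 1, 0, 7, 2, 8]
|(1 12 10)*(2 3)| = 6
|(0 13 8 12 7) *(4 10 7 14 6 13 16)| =5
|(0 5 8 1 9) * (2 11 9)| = 7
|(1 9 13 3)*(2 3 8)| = 6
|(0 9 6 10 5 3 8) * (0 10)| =12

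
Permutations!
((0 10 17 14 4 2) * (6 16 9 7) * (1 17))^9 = (0 1 14 2 10 17 4)(6 16 9 7) = [1, 14, 10, 3, 0, 5, 16, 6, 8, 7, 17, 11, 12, 13, 2, 15, 9, 4]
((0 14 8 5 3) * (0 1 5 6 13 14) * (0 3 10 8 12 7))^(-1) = (0 7 12 14 13 6 8 10 5 1 3) = [7, 3, 2, 0, 4, 1, 8, 12, 10, 9, 5, 11, 14, 6, 13]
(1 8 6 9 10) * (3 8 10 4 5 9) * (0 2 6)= (0 2 6 3 8)(1 10)(4 5 9)= [2, 10, 6, 8, 5, 9, 3, 7, 0, 4, 1]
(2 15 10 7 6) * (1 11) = (1 11)(2 15 10 7 6) = [0, 11, 15, 3, 4, 5, 2, 6, 8, 9, 7, 1, 12, 13, 14, 10]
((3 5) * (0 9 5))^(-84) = (9) = [0, 1, 2, 3, 4, 5, 6, 7, 8, 9]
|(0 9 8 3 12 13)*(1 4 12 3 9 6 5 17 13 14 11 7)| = |(0 6 5 17 13)(1 4 12 14 11 7)(8 9)| = 30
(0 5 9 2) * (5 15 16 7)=[15, 1, 0, 3, 4, 9, 6, 5, 8, 2, 10, 11, 12, 13, 14, 16, 7]=(0 15 16 7 5 9 2)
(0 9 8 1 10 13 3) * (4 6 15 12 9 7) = (0 7 4 6 15 12 9 8 1 10 13 3) = [7, 10, 2, 0, 6, 5, 15, 4, 1, 8, 13, 11, 9, 3, 14, 12]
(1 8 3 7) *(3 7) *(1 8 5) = (1 5)(7 8) = [0, 5, 2, 3, 4, 1, 6, 8, 7]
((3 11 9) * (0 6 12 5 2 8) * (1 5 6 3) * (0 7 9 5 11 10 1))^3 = (0 1 2 9 10 5 7 3 11 8)(6 12) = [1, 2, 9, 11, 4, 7, 12, 3, 0, 10, 5, 8, 6]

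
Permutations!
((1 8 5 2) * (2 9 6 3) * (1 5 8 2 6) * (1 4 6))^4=(1 4 2 6 5 3 9)=[0, 4, 6, 9, 2, 3, 5, 7, 8, 1]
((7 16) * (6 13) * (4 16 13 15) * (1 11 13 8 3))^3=(1 6 16 3 13 4 8 11 15 7)=[0, 6, 2, 13, 8, 5, 16, 1, 11, 9, 10, 15, 12, 4, 14, 7, 3]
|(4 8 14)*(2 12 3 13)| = 12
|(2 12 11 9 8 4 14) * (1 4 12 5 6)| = |(1 4 14 2 5 6)(8 12 11 9)| = 12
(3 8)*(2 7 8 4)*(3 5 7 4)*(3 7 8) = [0, 1, 4, 7, 2, 8, 6, 3, 5] = (2 4)(3 7)(5 8)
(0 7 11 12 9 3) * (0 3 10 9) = [7, 1, 2, 3, 4, 5, 6, 11, 8, 10, 9, 12, 0] = (0 7 11 12)(9 10)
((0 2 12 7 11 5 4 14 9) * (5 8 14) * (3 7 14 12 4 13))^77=(0 3 14 5 8 2 7 9 13 12 4 11)=[3, 1, 7, 14, 11, 8, 6, 9, 2, 13, 10, 0, 4, 12, 5]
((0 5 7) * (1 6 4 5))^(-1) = (0 7 5 4 6 1) = [7, 0, 2, 3, 6, 4, 1, 5]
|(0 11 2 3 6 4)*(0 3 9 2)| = |(0 11)(2 9)(3 6 4)| = 6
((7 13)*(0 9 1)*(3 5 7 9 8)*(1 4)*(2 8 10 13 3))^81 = (0 9)(1 13)(2 8)(4 10) = [9, 13, 8, 3, 10, 5, 6, 7, 2, 0, 4, 11, 12, 1]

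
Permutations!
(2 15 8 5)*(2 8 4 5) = (2 15 4 5 8) = [0, 1, 15, 3, 5, 8, 6, 7, 2, 9, 10, 11, 12, 13, 14, 4]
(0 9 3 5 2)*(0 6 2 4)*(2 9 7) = (0 7 2 6 9 3 5 4) = [7, 1, 6, 5, 0, 4, 9, 2, 8, 3]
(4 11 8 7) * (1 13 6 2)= [0, 13, 1, 3, 11, 5, 2, 4, 7, 9, 10, 8, 12, 6]= (1 13 6 2)(4 11 8 7)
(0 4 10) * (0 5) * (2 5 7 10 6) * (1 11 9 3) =(0 4 6 2 5)(1 11 9 3)(7 10) =[4, 11, 5, 1, 6, 0, 2, 10, 8, 3, 7, 9]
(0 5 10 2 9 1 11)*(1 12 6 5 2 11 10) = (0 2 9 12 6 5 1 10 11) = [2, 10, 9, 3, 4, 1, 5, 7, 8, 12, 11, 0, 6]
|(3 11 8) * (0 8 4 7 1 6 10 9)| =|(0 8 3 11 4 7 1 6 10 9)| =10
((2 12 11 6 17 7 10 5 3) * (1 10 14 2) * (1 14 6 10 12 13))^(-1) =[0, 13, 14, 5, 4, 10, 7, 17, 8, 9, 11, 12, 1, 2, 3, 15, 16, 6] =(1 13 2 14 3 5 10 11 12)(6 7 17)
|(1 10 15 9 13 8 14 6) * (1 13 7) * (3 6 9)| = |(1 10 15 3 6 13 8 14 9 7)| = 10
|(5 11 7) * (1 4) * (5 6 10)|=10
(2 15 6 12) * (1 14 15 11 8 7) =[0, 14, 11, 3, 4, 5, 12, 1, 7, 9, 10, 8, 2, 13, 15, 6] =(1 14 15 6 12 2 11 8 7)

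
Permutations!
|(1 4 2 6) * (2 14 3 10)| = 7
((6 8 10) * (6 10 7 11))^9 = [0, 1, 2, 3, 4, 5, 8, 11, 7, 9, 10, 6] = (6 8 7 11)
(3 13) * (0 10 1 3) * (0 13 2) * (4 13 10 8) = [8, 3, 0, 2, 13, 5, 6, 7, 4, 9, 1, 11, 12, 10] = (0 8 4 13 10 1 3 2)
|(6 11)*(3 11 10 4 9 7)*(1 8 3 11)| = 6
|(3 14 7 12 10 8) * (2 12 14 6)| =|(2 12 10 8 3 6)(7 14)| =6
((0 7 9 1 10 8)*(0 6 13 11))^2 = (0 9 10 6 11 7 1 8 13) = [9, 8, 2, 3, 4, 5, 11, 1, 13, 10, 6, 7, 12, 0]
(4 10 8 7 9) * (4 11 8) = (4 10)(7 9 11 8) = [0, 1, 2, 3, 10, 5, 6, 9, 7, 11, 4, 8]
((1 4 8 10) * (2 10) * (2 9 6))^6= [0, 10, 6, 3, 1, 5, 9, 7, 4, 8, 2]= (1 10 2 6 9 8 4)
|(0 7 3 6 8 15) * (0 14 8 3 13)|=|(0 7 13)(3 6)(8 15 14)|=6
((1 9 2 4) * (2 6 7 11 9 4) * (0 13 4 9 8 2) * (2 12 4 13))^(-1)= (13)(0 2)(1 4 12 8 11 7 6 9)= [2, 4, 0, 3, 12, 5, 9, 6, 11, 1, 10, 7, 8, 13]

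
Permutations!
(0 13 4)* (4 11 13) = (0 4)(11 13) = [4, 1, 2, 3, 0, 5, 6, 7, 8, 9, 10, 13, 12, 11]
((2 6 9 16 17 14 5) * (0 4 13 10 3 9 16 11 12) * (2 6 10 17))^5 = (0 5 3 4 6 9 13 16 11 17 2 12 14 10) = [5, 1, 12, 4, 6, 3, 9, 7, 8, 13, 0, 17, 14, 16, 10, 15, 11, 2]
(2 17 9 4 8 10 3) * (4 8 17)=(2 4 17 9 8 10 3)=[0, 1, 4, 2, 17, 5, 6, 7, 10, 8, 3, 11, 12, 13, 14, 15, 16, 9]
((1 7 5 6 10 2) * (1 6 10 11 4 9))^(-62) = [0, 7, 6, 3, 9, 10, 11, 5, 8, 1, 2, 4] = (1 7 5 10 2 6 11 4 9)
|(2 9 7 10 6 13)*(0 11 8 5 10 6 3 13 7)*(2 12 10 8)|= |(0 11 2 9)(3 13 12 10)(5 8)(6 7)|= 4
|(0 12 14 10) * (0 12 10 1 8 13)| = |(0 10 12 14 1 8 13)| = 7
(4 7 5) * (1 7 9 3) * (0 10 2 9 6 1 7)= (0 10 2 9 3 7 5 4 6 1)= [10, 0, 9, 7, 6, 4, 1, 5, 8, 3, 2]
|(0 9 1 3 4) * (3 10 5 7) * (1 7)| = |(0 9 7 3 4)(1 10 5)| = 15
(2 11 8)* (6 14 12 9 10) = (2 11 8)(6 14 12 9 10) = [0, 1, 11, 3, 4, 5, 14, 7, 2, 10, 6, 8, 9, 13, 12]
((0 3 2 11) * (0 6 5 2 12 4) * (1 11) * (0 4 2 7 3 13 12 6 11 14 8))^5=(0 14 2 13 8 1 12)(3 6 5 7)=[14, 12, 13, 6, 4, 7, 5, 3, 1, 9, 10, 11, 0, 8, 2]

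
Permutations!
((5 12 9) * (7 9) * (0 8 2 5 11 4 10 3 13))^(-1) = [13, 1, 8, 10, 11, 2, 6, 12, 0, 7, 4, 9, 5, 3] = (0 13 3 10 4 11 9 7 12 5 2 8)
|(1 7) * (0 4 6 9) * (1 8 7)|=|(0 4 6 9)(7 8)|=4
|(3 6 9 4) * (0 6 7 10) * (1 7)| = 8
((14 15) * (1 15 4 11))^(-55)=(15)=[0, 1, 2, 3, 4, 5, 6, 7, 8, 9, 10, 11, 12, 13, 14, 15]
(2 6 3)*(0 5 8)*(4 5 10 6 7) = (0 10 6 3 2 7 4 5 8) = [10, 1, 7, 2, 5, 8, 3, 4, 0, 9, 6]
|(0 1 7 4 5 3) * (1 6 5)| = 12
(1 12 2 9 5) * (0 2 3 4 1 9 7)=(0 2 7)(1 12 3 4)(5 9)=[2, 12, 7, 4, 1, 9, 6, 0, 8, 5, 10, 11, 3]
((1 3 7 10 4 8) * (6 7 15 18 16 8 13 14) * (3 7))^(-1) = (1 8 16 18 15 3 6 14 13 4 10 7) = [0, 8, 2, 6, 10, 5, 14, 1, 16, 9, 7, 11, 12, 4, 13, 3, 18, 17, 15]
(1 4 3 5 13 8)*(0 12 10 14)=[12, 4, 2, 5, 3, 13, 6, 7, 1, 9, 14, 11, 10, 8, 0]=(0 12 10 14)(1 4 3 5 13 8)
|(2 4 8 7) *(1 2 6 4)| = |(1 2)(4 8 7 6)| = 4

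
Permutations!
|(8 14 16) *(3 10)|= |(3 10)(8 14 16)|= 6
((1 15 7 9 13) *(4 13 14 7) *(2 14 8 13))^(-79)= (1 4 14 9 13 15 2 7 8)= [0, 4, 7, 3, 14, 5, 6, 8, 1, 13, 10, 11, 12, 15, 9, 2]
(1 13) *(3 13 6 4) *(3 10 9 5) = [0, 6, 2, 13, 10, 3, 4, 7, 8, 5, 9, 11, 12, 1] = (1 6 4 10 9 5 3 13)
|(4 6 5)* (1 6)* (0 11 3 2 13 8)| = |(0 11 3 2 13 8)(1 6 5 4)| = 12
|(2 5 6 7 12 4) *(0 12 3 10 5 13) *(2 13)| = 20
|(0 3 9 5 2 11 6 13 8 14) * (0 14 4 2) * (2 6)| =|(14)(0 3 9 5)(2 11)(4 6 13 8)| =4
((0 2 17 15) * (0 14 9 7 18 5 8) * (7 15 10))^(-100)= (0 7)(2 18)(5 17)(8 10)(9 14 15)= [7, 1, 18, 3, 4, 17, 6, 0, 10, 14, 8, 11, 12, 13, 15, 9, 16, 5, 2]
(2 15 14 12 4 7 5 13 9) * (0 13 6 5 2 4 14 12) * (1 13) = (0 1 13 9 4 7 2 15 12 14)(5 6) = [1, 13, 15, 3, 7, 6, 5, 2, 8, 4, 10, 11, 14, 9, 0, 12]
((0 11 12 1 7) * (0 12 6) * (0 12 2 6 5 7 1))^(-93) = (0 6 7 11 12 2 5) = [6, 1, 5, 3, 4, 0, 7, 11, 8, 9, 10, 12, 2]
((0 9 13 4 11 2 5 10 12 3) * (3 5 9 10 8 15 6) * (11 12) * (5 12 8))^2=[11, 1, 13, 10, 15, 5, 0, 7, 6, 4, 2, 9, 12, 8, 14, 3]=(0 11 9 4 15 3 10 2 13 8 6)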